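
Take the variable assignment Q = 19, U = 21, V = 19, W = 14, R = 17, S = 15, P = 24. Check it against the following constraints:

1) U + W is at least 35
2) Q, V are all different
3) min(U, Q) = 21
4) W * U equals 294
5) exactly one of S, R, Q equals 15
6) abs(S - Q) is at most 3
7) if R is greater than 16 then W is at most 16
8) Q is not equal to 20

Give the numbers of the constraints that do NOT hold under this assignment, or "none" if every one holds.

1) U + W = 21 + 14 = 35; 35 ≥ 35 — holds.
2) Q = V = 19, not all different — does not hold.
3) min(21, 19) = 19, not 21 — does not hold.
4) W * U = 14 * 21 = 294 — holds.
5) S=15, R=17, Q=19; 1 of them equals 15 — holds.
6) abs(15 - 19) = 4; 4 > 3, exceeds bound 3 — does not hold.
7) R = 17 > 16, so we need W ≤ 16; W = 14 ≤ 16 — holds.
8) Q = 19, and 19 ≠ 20 — holds.

The assignment fails constraints 2, 3, and 6.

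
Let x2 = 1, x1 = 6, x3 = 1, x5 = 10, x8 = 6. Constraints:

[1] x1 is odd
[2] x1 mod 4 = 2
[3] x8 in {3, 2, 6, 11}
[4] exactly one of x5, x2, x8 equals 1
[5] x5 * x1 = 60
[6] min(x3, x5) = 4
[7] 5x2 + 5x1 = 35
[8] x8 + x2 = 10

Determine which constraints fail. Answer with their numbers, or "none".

[1] x1 = 6 is even  fails
[2] 6 mod 4 = 2  holds
[3] x8 = 6 is in {3, 2, 6, 11}  holds
[4] x5=10, x2=1, x8=6; 1 of them equals 1  holds
[5] x5 * x1 = 10 * 6 = 60  holds
[6] min(1, 10) = 1, not 4  fails
[7] 5x2 + 5x1 = 5(1) + 5(6) = 35  holds
[8] x8 + x2 = 6 + 1 = 7, not 10  fails

Constraints 1, 6, and 8 do not hold.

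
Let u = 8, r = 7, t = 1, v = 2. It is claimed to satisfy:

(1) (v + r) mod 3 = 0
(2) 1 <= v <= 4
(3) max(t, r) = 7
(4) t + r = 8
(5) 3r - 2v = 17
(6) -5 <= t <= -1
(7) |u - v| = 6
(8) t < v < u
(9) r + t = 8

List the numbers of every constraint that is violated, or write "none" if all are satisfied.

Violated: 6.

(1) v + r = 9; 9 mod 3 = 0  ✓
(2) v = 2 lies in [1, 4]  ✓
(3) max(1, 7) = 7  ✓
(4) t + r = 1 + 7 = 8  ✓
(5) 3r - 2v = 3(7) - 2(2) = 17  ✓
(6) t = 1 is outside [-5, -1]  ✗
(7) |8 - 2| = 6  ✓
(8) values 1 < 2 < 8  ✓
(9) r + t = 7 + 1 = 8  ✓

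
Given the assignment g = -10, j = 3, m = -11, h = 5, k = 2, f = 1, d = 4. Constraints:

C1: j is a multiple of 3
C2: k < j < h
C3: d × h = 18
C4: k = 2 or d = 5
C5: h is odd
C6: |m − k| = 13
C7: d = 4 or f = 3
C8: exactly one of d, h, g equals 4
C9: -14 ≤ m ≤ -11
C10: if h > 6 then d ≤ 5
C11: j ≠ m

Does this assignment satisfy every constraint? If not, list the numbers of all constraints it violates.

C1: 3 / 3 = 1, so 3 divides 3  yes
C2: values 2 < 3 < 5  yes
C3: d × h = 4 × 5 = 20, not 18  no
C4: k = 2 = 2 (first disjunct)  yes
C5: h = 5 is odd  yes
C6: |-11 − 2| = 13  yes
C7: d = 4 = 4 (first disjunct)  yes
C8: d=4, h=5, g=-10; 1 of them equals 4  yes
C9: m = -11 lies in [-14, -11]  yes
C10: h = 5, not > 6; antecedent false, conditional vacuously true  yes
C11: j = 3, m = -11; distinct  yes

The assignment fails constraint 3.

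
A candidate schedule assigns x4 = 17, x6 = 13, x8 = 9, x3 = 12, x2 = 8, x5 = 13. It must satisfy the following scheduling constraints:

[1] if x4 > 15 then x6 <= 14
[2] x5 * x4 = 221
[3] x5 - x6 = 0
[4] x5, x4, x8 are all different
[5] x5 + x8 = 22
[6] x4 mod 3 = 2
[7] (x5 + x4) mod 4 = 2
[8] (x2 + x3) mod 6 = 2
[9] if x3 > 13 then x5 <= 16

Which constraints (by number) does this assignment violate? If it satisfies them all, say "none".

[1] x4 = 17 > 15, so we need x6 ≤ 14; x6 = 13 ≤ 14  ✔
[2] x5 * x4 = 13 * 17 = 221  ✔
[3] x5 - x6 = 13 - 13 = 0  ✔
[4] values 13, 17, 9 are pairwise distinct  ✔
[5] x5 + x8 = 13 + 9 = 22  ✔
[6] 17 mod 3 = 2  ✔
[7] x5 + x4 = 30; 30 mod 4 = 2  ✔
[8] x2 + x3 = 20; 20 mod 6 = 2  ✔
[9] x3 = 12, not > 13; antecedent false, conditional vacuously true  ✔

Yes — all constraints hold.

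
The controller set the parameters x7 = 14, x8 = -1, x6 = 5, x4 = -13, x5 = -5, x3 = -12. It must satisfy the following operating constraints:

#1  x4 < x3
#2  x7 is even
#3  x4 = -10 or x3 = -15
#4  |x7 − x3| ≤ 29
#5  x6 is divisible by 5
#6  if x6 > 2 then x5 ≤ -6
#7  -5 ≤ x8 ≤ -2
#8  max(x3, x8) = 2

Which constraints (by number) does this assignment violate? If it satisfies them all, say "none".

The assignment fails constraints 3, 6, 7, 8.

#1 x4 = -13, x3 = -12; -13 < -12  holds
#2 x7 = 14 is even  holds
#3 x4 = -13 ≠ -10 and x3 = -12 ≠ -15; both disjuncts false  fails
#4 |14 − (-12)| = 26; 26 ≤ 29  holds
#5 5 / 5 = 1, so 5 divides 5  holds
#6 x6 = 5 > 2, so we need x5 ≤ -6; but x5 = -5 > -6  fails
#7 x8 = -1 is outside [-5, -2]  fails
#8 max(-12, -1) = -1, not 2  fails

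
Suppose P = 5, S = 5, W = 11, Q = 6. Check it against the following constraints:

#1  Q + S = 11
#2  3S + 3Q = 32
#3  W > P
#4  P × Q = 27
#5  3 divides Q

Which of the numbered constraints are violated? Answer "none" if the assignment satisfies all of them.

Constraints 2 and 4 do not hold.

#1 Q + S = 6 + 5 = 11 — holds.
#2 3S + 3Q = 3(5) + 3(6) = 33, not 32 — does not hold.
#3 W = 11, P = 5; 11 > 5 — holds.
#4 P × Q = 5 × 6 = 30, not 27 — does not hold.
#5 6 / 3 = 2, so 3 divides 6 — holds.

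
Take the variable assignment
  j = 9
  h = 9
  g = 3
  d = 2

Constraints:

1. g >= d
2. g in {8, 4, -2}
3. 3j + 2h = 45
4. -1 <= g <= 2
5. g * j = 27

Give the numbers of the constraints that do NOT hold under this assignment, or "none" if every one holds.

Constraints 2 and 4 are violated.

1. g = 3, d = 2; 3 ≥ 2 — holds.
2. g = 3 is not in {8, 4, -2} — does not hold.
3. 3j + 2h = 3(9) + 2(9) = 45 — holds.
4. g = 3 is outside [-1, 2] — does not hold.
5. g * j = 3 * 9 = 27 — holds.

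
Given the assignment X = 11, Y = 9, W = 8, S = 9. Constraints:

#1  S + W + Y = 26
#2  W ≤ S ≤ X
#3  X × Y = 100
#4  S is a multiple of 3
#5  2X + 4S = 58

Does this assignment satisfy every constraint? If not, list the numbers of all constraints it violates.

Violated: 3.

#1 S + W + Y = 9 + 8 + 9 = 26 — OK.
#2 values 8 ≤ 9 ≤ 11 — OK.
#3 X × Y = 11 × 9 = 99, not 100 — violated.
#4 9 / 3 = 3, so 3 divides 9 — OK.
#5 2X + 4S = 2(11) + 4(9) = 58 — OK.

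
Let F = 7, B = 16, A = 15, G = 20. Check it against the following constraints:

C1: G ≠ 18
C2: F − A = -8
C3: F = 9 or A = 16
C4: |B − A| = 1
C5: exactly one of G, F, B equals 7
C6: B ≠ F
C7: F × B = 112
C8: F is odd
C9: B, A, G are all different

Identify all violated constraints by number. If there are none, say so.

Constraint 3 does not hold.

C1: G = 20, and 20 ≠ 18 — holds.
C2: F − A = 7 − 15 = -8 — holds.
C3: F = 7 ≠ 9 and A = 15 ≠ 16; both disjuncts false — fails.
C4: |16 − 15| = 1 — holds.
C5: G=20, F=7, B=16; 1 of them equals 7 — holds.
C6: B = 16, F = 7; distinct — holds.
C7: F × B = 7 × 16 = 112 — holds.
C8: F = 7 is odd — holds.
C9: values 16, 15, 20 are pairwise distinct — holds.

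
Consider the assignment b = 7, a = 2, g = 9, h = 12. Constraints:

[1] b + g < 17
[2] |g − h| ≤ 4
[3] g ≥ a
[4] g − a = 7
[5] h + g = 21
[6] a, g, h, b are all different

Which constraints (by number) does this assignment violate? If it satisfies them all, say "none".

[1] b + g = 7 + 9 = 16; 16 < 17 — OK.
[2] |9 − 12| = 3; 3 ≤ 4 — OK.
[3] g = 9, a = 2; 9 ≥ 2 — OK.
[4] g − a = 9 − 2 = 7 — OK.
[5] h + g = 12 + 9 = 21 — OK.
[6] values 2, 9, 12, 7 are pairwise distinct — OK.

The assignment satisfies every constraint.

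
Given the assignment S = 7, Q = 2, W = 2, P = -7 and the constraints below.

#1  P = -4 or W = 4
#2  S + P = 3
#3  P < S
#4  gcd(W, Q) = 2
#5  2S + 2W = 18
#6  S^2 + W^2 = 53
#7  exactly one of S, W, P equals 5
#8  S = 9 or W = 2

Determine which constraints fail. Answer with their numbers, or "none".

#1 P = -7 ≠ -4 and W = 2 ≠ 4; both disjuncts false — violated.
#2 S + P = 7 + (-7) = 0, not 3 — violated.
#3 P = -7, S = 7; -7 < 7 — satisfied.
#4 gcd(2, 2) = 2 — satisfied.
#5 2S + 2W = 2(7) + 2(2) = 18 — satisfied.
#6 S^2 + W^2 = 7^2 + 2^2 = 49 + 4 = 53 — satisfied.
#7 S=7, W=2, P=-7; 0 of them equal 5, not exactly one — violated.
#8 S = 7 ≠ 9, but W = 2 = 2 (second disjunct) — satisfied.

The assignment fails constraints 1, 2, 7.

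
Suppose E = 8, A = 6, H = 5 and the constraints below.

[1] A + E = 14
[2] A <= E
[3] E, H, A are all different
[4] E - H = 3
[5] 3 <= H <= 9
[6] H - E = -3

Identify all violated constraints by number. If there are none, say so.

No violations.

[1] A + E = 6 + 8 = 14  holds
[2] A = 6, E = 8; 6 ≤ 8  holds
[3] values 8, 5, 6 are pairwise distinct  holds
[4] E - H = 8 - 5 = 3  holds
[5] H = 5 lies in [3, 9]  holds
[6] H - E = 5 - 8 = -3  holds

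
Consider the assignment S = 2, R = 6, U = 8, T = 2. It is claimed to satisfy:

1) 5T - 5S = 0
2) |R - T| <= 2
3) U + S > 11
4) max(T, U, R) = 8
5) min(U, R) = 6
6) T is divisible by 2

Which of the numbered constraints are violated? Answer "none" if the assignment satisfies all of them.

1) 5T - 5S = 5(2) - 5(2) = 0 — holds.
2) |6 - 2| = 4; 4 > 2, exceeds bound 2 — does not hold.
3) U + S = 8 + 2 = 10; 10 ≤ 11, bound 11 not met — does not hold.
4) max(2, 8, 6) = 8 — holds.
5) min(8, 6) = 6 — holds.
6) 2 / 2 = 1, so 2 divides 2 — holds.

Violated: 2 and 3.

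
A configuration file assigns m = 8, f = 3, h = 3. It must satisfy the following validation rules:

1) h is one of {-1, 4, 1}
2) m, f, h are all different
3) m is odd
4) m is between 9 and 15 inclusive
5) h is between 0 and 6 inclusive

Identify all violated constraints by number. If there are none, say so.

1) h = 3 is not in {-1, 4, 1} — violated.
2) f = h = 3, not all different — violated.
3) m = 8 is even — violated.
4) m = 8 is outside [9, 15] — violated.
5) h = 3 lies in [0, 6] — OK.

Violated: 1, 2, 3, 4.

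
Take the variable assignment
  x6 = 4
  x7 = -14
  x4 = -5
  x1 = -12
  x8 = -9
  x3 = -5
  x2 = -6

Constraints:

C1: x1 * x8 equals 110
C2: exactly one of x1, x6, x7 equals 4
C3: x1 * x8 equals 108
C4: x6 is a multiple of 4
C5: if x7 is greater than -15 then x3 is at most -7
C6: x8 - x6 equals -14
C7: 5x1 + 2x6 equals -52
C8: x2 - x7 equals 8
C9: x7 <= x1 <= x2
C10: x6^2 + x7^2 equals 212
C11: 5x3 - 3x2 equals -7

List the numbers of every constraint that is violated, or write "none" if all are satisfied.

Constraints 1, 5, and 6 are violated.

C1: x1 * x8 = -12 * (-9) = 108, not 110  ✘
C2: x1=-12, x6=4, x7=-14; 1 of them equals 4  ✔
C3: x1 * x8 = -12 * (-9) = 108  ✔
C4: 4 / 4 = 1, so 4 divides 4  ✔
C5: x7 = -14 > -15, so we need x3 ≤ -7; but x3 = -5 > -7  ✘
C6: x8 - x6 = -9 - 4 = -13, not -14  ✘
C7: 5x1 + 2x6 = 5(-12) + 2(4) = -52  ✔
C8: x2 - x7 = -6 - (-14) = 8  ✔
C9: values -14 <= -12 <= -6  ✔
C10: x6^2 + x7^2 = 4^2 + (-14)^2 = 16 + 196 = 212  ✔
C11: 5x3 - 3x2 = 5(-5) - 3(-6) = -7  ✔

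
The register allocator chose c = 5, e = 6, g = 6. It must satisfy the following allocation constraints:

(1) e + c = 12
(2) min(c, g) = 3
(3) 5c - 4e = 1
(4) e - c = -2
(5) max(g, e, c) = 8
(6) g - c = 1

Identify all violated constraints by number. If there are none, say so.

Constraints 1, 2, 4, 5 are violated.

(1) e + c = 6 + 5 = 11, not 12 — violated.
(2) min(5, 6) = 5, not 3 — violated.
(3) 5c - 4e = 5(5) - 4(6) = 1 — OK.
(4) e - c = 6 - 5 = 1, not -2 — violated.
(5) max(6, 6, 5) = 6, not 8 — violated.
(6) g - c = 6 - 5 = 1 — OK.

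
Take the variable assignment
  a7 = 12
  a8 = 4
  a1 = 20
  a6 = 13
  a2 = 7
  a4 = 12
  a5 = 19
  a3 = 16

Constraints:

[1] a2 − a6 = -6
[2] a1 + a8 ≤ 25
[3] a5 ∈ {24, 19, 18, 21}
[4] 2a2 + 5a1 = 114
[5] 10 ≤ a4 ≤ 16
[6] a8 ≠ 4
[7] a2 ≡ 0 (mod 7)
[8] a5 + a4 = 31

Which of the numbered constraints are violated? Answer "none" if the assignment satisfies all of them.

No — constraint 6 is not satisfied.

[1] a2 − a6 = 7 − 13 = -6 — holds.
[2] a1 + a8 = 20 + 4 = 24; 24 ≤ 25 — holds.
[3] a5 = 19 is in {24, 19, 18, 21} — holds.
[4] 2a2 + 5a1 = 2(7) + 5(20) = 114 — holds.
[5] a4 = 12 lies in [10, 16] — holds.
[6] a8 = 4, but 4 is required to differ — fails.
[7] 7 mod 7 = 0 — holds.
[8] a5 + a4 = 19 + 12 = 31 — holds.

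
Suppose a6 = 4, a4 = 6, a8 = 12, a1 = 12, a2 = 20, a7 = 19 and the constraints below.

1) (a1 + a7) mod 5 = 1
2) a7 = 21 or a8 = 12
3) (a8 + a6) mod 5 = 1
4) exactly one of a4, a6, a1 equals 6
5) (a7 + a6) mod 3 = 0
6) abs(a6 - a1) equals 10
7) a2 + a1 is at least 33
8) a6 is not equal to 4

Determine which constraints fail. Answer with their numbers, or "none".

1) a1 + a7 = 31; 31 mod 5 = 1  ✔
2) a7 = 19 ≠ 21, but a8 = 12 = 12 (second disjunct)  ✔
3) a8 + a6 = 16; 16 mod 5 = 1  ✔
4) a4=6, a6=4, a1=12; 1 of them equals 6  ✔
5) a7 + a6 = 23; 23 mod 3 = 2, not 0  ✘
6) abs(4 - 12) = 8, not 10  ✘
7) a2 + a1 = 20 + 12 = 32; 32 < 33, bound 33 not met  ✘
8) a6 = 4, but 4 is required to differ  ✘

The assignment fails constraints 5, 6, 7, 8.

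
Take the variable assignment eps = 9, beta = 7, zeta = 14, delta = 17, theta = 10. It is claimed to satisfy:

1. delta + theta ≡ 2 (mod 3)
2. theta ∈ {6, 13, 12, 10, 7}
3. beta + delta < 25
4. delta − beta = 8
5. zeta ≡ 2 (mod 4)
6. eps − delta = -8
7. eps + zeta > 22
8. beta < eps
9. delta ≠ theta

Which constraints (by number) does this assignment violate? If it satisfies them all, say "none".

No — constraints 1 and 4 are not satisfied.

1. delta + theta = 27; 27 mod 3 = 0, not 2 — does not hold.
2. theta = 10 is in {6, 13, 12, 10, 7} — holds.
3. beta + delta = 7 + 17 = 24; 24 < 25 — holds.
4. delta − beta = 17 − 7 = 10, not 8 — does not hold.
5. 14 mod 4 = 2 — holds.
6. eps − delta = 9 − 17 = -8 — holds.
7. eps + zeta = 9 + 14 = 23; 23 > 22 — holds.
8. beta = 7, eps = 9; 7 < 9 — holds.
9. delta = 17, theta = 10; distinct — holds.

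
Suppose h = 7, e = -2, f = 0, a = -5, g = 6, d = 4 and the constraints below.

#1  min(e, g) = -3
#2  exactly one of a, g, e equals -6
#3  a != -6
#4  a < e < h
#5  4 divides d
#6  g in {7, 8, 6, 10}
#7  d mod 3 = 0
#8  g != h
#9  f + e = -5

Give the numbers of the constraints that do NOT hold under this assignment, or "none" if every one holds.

#1 min(-2, 6) = -2, not -3 — violated.
#2 a=-5, g=6, e=-2; 0 of them equal -6, not exactly one — violated.
#3 a = -5, and -5 ≠ -6 — OK.
#4 values -5 < -2 < 7 — OK.
#5 4 / 4 = 1, so 4 divides 4 — OK.
#6 g = 6 is in {7, 8, 6, 10} — OK.
#7 4 mod 3 = 1, not 0 — violated.
#8 g = 6, h = 7; distinct — OK.
#9 f + e = 0 + (-2) = -2, not -5 — violated.

No — constraints 1, 2, 7, 9 are not satisfied.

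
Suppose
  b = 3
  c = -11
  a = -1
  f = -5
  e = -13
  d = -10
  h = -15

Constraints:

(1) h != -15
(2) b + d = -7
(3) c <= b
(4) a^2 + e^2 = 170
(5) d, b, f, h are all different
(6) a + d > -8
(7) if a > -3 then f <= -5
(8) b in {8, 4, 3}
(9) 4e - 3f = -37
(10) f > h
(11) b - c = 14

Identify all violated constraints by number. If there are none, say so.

(1) h = -15, but -15 is required to differ — fails.
(2) b + d = 3 + (-10) = -7 — holds.
(3) c = -11, b = 3; -11 ≤ 3 — holds.
(4) a^2 + e^2 = (-1)^2 + (-13)^2 = 1 + 169 = 170 — holds.
(5) values -10, 3, -5, -15 are pairwise distinct — holds.
(6) a + d = -1 + (-10) = -11; -11 ≤ -8, bound -8 not met — fails.
(7) a = -1 > -3, so we need f ≤ -5; f = -5 ≤ -5 — holds.
(8) b = 3 is in {8, 4, 3} — holds.
(9) 4e - 3f = 4(-13) - 3(-5) = -37 — holds.
(10) f = -5, h = -15; -5 > -15 — holds.
(11) b - c = 3 - (-11) = 14 — holds.

Constraints 1 and 6 are violated.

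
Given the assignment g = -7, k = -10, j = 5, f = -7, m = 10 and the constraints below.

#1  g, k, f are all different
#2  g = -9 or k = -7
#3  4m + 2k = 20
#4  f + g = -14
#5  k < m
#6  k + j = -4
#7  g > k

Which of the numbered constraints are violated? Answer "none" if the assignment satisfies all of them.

#1 g = f = -7, not all different — violated.
#2 g = -7 ≠ -9 and k = -10 ≠ -7; both disjuncts false — violated.
#3 4m + 2k = 4(10) + 2(-10) = 20 — satisfied.
#4 f + g = -7 + (-7) = -14 — satisfied.
#5 k = -10, m = 10; -10 < 10 — satisfied.
#6 k + j = -10 + 5 = -5, not -4 — violated.
#7 g = -7, k = -10; -7 > -10 — satisfied.

Constraints 1, 2, and 6 are violated.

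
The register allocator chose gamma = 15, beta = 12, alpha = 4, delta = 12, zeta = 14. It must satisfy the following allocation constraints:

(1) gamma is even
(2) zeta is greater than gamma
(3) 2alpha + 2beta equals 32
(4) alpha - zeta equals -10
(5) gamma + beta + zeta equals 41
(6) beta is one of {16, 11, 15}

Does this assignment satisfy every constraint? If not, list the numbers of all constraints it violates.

(1) gamma = 15 is odd — fails.
(2) zeta = 14, gamma = 15; 14 ≤ 15 (want >) — fails.
(3) 2alpha + 2beta = 2(4) + 2(12) = 32 — holds.
(4) alpha - zeta = 4 - 14 = -10 — holds.
(5) gamma + beta + zeta = 15 + 12 + 14 = 41 — holds.
(6) beta = 12 is not in {16, 11, 15} — fails.

Violated: 1, 2, 6.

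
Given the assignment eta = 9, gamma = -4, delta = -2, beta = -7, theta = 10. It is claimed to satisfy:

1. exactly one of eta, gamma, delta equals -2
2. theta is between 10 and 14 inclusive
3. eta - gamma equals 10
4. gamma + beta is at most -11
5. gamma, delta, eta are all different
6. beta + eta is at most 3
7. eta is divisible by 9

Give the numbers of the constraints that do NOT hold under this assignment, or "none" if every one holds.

Constraint 3 does not hold.

1. eta=9, gamma=-4, delta=-2; 1 of them equals -2  yes
2. theta = 10 lies in [10, 14]  yes
3. eta - gamma = 9 - (-4) = 13, not 10  no
4. gamma + beta = -4 + (-7) = -11; -11 ≤ -11  yes
5. values -4, -2, 9 are pairwise distinct  yes
6. beta + eta = -7 + 9 = 2; 2 ≤ 3  yes
7. 9 / 9 = 1, so 9 divides 9  yes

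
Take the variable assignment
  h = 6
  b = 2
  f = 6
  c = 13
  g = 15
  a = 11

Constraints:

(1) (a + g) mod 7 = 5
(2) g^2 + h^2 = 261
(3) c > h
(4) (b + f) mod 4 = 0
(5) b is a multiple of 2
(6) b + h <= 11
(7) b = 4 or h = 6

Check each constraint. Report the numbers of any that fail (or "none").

Yes — all constraints hold.

(1) a + g = 26; 26 mod 7 = 5  yes
(2) g^2 + h^2 = 15^2 + 6^2 = 225 + 36 = 261  yes
(3) c = 13, h = 6; 13 > 6  yes
(4) b + f = 8; 8 mod 4 = 0  yes
(5) 2 / 2 = 1, so 2 divides 2  yes
(6) b + h = 2 + 6 = 8; 8 ≤ 11  yes
(7) b = 2 ≠ 4, but h = 6 = 6 (second disjunct)  yes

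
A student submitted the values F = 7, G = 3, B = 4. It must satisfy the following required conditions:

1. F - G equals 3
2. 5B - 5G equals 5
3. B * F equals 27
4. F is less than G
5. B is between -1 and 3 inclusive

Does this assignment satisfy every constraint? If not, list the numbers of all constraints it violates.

Violated: 1, 3, 4, and 5.

1. F - G = 7 - 3 = 4, not 3 — violated.
2. 5B - 5G = 5(4) - 5(3) = 5 — satisfied.
3. B * F = 4 * 7 = 28, not 27 — violated.
4. F = 7, G = 3; 7 ≥ 3 (want <) — violated.
5. B = 4 is outside [-1, 3] — violated.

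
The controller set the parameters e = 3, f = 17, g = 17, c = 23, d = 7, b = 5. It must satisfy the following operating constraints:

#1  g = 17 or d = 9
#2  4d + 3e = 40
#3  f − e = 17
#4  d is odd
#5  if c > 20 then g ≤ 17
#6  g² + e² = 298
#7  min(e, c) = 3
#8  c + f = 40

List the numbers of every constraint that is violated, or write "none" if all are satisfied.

Constraints 2 and 3 do not hold.

#1 g = 17 = 17 (first disjunct) — holds.
#2 4d + 3e = 4(7) + 3(3) = 37, not 40 — fails.
#3 f − e = 17 − 3 = 14, not 17 — fails.
#4 d = 7 is odd — holds.
#5 c = 23 > 20, so we need g ≤ 17; g = 17 ≤ 17 — holds.
#6 g² + e² = 17² + 3² = 289 + 9 = 298 — holds.
#7 min(3, 23) = 3 — holds.
#8 c + f = 23 + 17 = 40 — holds.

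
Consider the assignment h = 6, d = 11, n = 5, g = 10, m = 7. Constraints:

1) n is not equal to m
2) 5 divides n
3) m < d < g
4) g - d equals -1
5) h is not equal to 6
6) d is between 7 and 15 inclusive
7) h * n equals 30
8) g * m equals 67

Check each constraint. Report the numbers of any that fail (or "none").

The assignment fails constraints 3, 5, and 8.

1) n = 5, m = 7; distinct — satisfied.
2) 5 / 5 = 1, so 5 divides 5 — satisfied.
3) values 7, 11, 10; d = 11 is not < g = 10 — violated.
4) g - d = 10 - 11 = -1 — satisfied.
5) h = 6, but 6 is required to differ — violated.
6) d = 11 lies in [7, 15] — satisfied.
7) h * n = 6 * 5 = 30 — satisfied.
8) g * m = 10 * 7 = 70, not 67 — violated.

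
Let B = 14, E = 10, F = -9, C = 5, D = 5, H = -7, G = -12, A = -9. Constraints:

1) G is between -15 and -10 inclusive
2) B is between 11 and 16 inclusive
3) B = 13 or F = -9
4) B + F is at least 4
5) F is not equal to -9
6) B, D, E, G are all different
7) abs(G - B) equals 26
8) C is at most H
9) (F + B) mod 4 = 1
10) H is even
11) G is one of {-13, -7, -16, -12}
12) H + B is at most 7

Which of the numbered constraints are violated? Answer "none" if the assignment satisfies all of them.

1) G = -12 lies in [-15, -10] — holds.
2) B = 14 lies in [11, 16] — holds.
3) B = 14 ≠ 13, but F = -9 = -9 (second disjunct) — holds.
4) B + F = 14 + (-9) = 5; 5 ≥ 4 — holds.
5) F = -9, but -9 is required to differ — fails.
6) values 14, 5, 10, -12 are pairwise distinct — holds.
7) abs(-12 - 14) = 26 — holds.
8) C = 5, H = -7; 5 > -7 (want ≤) — fails.
9) F + B = 5; 5 mod 4 = 1 — holds.
10) H = -7 is odd — fails.
11) G = -12 is in {-13, -7, -16, -12} — holds.
12) H + B = -7 + 14 = 7; 7 ≤ 7 — holds.

Violated: 5, 8, 10.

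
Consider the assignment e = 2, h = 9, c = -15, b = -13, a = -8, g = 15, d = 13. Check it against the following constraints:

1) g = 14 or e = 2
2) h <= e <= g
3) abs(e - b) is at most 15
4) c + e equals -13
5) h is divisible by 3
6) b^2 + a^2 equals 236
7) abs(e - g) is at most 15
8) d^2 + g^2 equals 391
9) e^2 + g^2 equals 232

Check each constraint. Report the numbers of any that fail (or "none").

Constraints 2, 6, 8, 9 are violated.

1) g = 15 ≠ 14, but e = 2 = 2 (second disjunct)  holds
2) values 9, 2, 15; h = 9 is not <= e = 2  fails
3) abs(2 - (-13)) = 15; 15 ≤ 15  holds
4) c + e = -15 + 2 = -13  holds
5) 9 / 3 = 3, so 3 divides 9  holds
6) b^2 + a^2 = (-13)^2 + (-8)^2 = 169 + 64 = 233, not 236  fails
7) abs(2 - 15) = 13; 13 ≤ 15  holds
8) d^2 + g^2 = 13^2 + 15^2 = 169 + 225 = 394, not 391  fails
9) e^2 + g^2 = 2^2 + 15^2 = 4 + 225 = 229, not 232  fails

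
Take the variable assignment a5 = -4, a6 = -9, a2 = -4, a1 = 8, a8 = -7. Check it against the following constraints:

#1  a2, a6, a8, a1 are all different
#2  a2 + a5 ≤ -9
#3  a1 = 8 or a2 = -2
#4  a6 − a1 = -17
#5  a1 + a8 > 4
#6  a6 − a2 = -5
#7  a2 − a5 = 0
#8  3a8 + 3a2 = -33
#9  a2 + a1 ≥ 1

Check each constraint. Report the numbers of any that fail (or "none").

#1 values -4, -9, -7, 8 are pairwise distinct — satisfied.
#2 a2 + a5 = -4 + (-4) = -8; -8 > -9, bound -9 not met — violated.
#3 a1 = 8 = 8 (first disjunct) — satisfied.
#4 a6 − a1 = -9 − 8 = -17 — satisfied.
#5 a1 + a8 = 8 + (-7) = 1; 1 ≤ 4, bound 4 not met — violated.
#6 a6 − a2 = -9 − (-4) = -5 — satisfied.
#7 a2 − a5 = -4 − (-4) = 0 — satisfied.
#8 3a8 + 3a2 = 3(-7) + 3(-4) = -33 — satisfied.
#9 a2 + a1 = -4 + 8 = 4; 4 ≥ 1 — satisfied.

Violated: 2, 5.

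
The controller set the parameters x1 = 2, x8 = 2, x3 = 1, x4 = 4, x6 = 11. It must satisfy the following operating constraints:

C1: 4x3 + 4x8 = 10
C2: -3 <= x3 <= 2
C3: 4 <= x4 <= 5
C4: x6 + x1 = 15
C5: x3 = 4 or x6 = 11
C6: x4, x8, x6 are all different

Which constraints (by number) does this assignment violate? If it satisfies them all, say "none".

C1: 4x3 + 4x8 = 4(1) + 4(2) = 12, not 10  false
C2: x3 = 1 lies in [-3, 2]  true
C3: x4 = 4 lies in [4, 5]  true
C4: x6 + x1 = 11 + 2 = 13, not 15  false
C5: x3 = 1 ≠ 4, but x6 = 11 = 11 (second disjunct)  true
C6: values 4, 2, 11 are pairwise distinct  true

The assignment fails constraints 1 and 4.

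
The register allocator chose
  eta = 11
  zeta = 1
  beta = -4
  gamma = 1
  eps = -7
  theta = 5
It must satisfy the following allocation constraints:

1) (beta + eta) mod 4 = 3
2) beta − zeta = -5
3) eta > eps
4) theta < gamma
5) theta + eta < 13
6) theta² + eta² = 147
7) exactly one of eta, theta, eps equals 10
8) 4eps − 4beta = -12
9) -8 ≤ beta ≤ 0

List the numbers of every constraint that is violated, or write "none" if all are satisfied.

Violated: 4, 5, 6, 7.

1) beta + eta = 7; 7 mod 4 = 3  ✓
2) beta − zeta = -4 − 1 = -5  ✓
3) eta = 11, eps = -7; 11 > -7  ✓
4) theta = 5, gamma = 1; 5 ≥ 1 (want <)  ✗
5) theta + eta = 5 + 11 = 16; 16 ≥ 13, bound 13 not met  ✗
6) theta² + eta² = 5² + 11² = 25 + 121 = 146, not 147  ✗
7) eta=11, theta=5, eps=-7; 0 of them equal 10, not exactly one  ✗
8) 4eps − 4beta = 4(-7) − 4(-4) = -12  ✓
9) beta = -4 lies in [-8, 0]  ✓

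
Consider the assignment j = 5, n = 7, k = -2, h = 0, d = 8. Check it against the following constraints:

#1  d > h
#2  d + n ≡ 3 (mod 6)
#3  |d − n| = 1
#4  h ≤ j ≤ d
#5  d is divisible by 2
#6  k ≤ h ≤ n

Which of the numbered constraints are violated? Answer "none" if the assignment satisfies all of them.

#1 d = 8, h = 0; 8 > 0  ✓
#2 d + n = 15; 15 mod 6 = 3  ✓
#3 |8 − 7| = 1  ✓
#4 values 0 ≤ 5 ≤ 8  ✓
#5 8 / 2 = 4, so 2 divides 8  ✓
#6 values -2 ≤ 0 ≤ 7  ✓

Yes — all constraints hold.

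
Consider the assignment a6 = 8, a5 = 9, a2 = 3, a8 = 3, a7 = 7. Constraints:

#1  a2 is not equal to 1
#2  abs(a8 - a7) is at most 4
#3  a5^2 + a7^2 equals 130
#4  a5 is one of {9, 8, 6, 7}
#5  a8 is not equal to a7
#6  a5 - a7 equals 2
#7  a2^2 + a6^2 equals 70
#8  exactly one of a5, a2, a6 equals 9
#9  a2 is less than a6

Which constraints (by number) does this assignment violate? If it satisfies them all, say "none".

#1 a2 = 3, and 3 ≠ 1 — satisfied.
#2 abs(3 - 7) = 4; 4 ≤ 4 — satisfied.
#3 a5^2 + a7^2 = 9^2 + 7^2 = 81 + 49 = 130 — satisfied.
#4 a5 = 9 is in {9, 8, 6, 7} — satisfied.
#5 a8 = 3, a7 = 7; distinct — satisfied.
#6 a5 - a7 = 9 - 7 = 2 — satisfied.
#7 a2^2 + a6^2 = 3^2 + 8^2 = 9 + 64 = 73, not 70 — violated.
#8 a5=9, a2=3, a6=8; 1 of them equals 9 — satisfied.
#9 a2 = 3, a6 = 8; 3 < 8 — satisfied.

Constraint 7 is violated.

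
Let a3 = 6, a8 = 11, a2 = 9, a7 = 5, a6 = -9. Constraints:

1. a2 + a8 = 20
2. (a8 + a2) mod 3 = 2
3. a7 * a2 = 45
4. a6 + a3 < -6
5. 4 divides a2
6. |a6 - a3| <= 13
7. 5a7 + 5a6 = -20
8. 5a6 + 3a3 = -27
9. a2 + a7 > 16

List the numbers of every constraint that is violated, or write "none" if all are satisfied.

1. a2 + a8 = 9 + 11 = 20  holds
2. a8 + a2 = 20; 20 mod 3 = 2  holds
3. a7 * a2 = 5 * 9 = 45  holds
4. a6 + a3 = -9 + 6 = -3; -3 ≥ -6, bound -6 not met  fails
5. 9 = 4*2 + 1, so 4 does not divide 9  fails
6. |-9 - 6| = 15; 15 > 13, exceeds bound 13  fails
7. 5a7 + 5a6 = 5(5) + 5(-9) = -20  holds
8. 5a6 + 3a3 = 5(-9) + 3(6) = -27  holds
9. a2 + a7 = 9 + 5 = 14; 14 ≤ 16, bound 16 not met  fails

Constraints 4, 5, 6, and 9 do not hold.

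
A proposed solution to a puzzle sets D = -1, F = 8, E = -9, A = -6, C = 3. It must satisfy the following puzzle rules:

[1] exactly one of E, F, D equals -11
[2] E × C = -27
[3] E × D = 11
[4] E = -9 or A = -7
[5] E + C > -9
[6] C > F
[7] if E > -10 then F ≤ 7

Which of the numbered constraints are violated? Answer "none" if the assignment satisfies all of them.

[1] E=-9, F=8, D=-1; 0 of them equal -11, not exactly one  ✘
[2] E × C = -9 × 3 = -27  ✔
[3] E × D = -9 × (-1) = 9, not 11  ✘
[4] E = -9 = -9 (first disjunct)  ✔
[5] E + C = -9 + 3 = -6; -6 > -9  ✔
[6] C = 3, F = 8; 3 ≤ 8 (want >)  ✘
[7] E = -9 > -10, so we need F ≤ 7; but F = 8 > 7  ✘

Violated: 1, 3, 6, 7.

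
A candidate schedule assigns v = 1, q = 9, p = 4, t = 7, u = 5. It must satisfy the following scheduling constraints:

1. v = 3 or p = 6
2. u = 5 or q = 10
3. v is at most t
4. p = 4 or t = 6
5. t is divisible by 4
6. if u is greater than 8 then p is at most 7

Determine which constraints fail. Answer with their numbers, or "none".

1. v = 1 ≠ 3 and p = 4 ≠ 6; both disjuncts false  no
2. u = 5 = 5 (first disjunct)  yes
3. v = 1, t = 7; 1 ≤ 7  yes
4. p = 4 = 4 (first disjunct)  yes
5. 7 = 4*1 + 3, so 4 does not divide 7  no
6. u = 5, not > 8; antecedent false, conditional vacuously true  yes

Constraints 1 and 5 do not hold.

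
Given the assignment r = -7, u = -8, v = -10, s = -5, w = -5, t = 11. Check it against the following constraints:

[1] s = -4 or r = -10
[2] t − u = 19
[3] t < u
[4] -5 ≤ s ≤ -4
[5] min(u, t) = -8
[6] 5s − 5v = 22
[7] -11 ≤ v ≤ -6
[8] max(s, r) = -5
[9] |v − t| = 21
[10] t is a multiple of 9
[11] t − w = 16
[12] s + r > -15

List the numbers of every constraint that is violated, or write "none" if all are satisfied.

[1] s = -5 ≠ -4 and r = -7 ≠ -10; both disjuncts false  false
[2] t − u = 11 − (-8) = 19  true
[3] t = 11, u = -8; 11 ≥ -8 (want <)  false
[4] s = -5 lies in [-5, -4]  true
[5] min(-8, 11) = -8  true
[6] 5s − 5v = 5(-5) − 5(-10) = 25, not 22  false
[7] v = -10 lies in [-11, -6]  true
[8] max(-5, -7) = -5  true
[9] |-10 − 11| = 21  true
[10] 11 = 9×1 + 2, so 9 does not divide 11  false
[11] t − w = 11 − (-5) = 16  true
[12] s + r = -5 + (-7) = -12; -12 > -15  true

Constraints 1, 3, 6, 10 do not hold.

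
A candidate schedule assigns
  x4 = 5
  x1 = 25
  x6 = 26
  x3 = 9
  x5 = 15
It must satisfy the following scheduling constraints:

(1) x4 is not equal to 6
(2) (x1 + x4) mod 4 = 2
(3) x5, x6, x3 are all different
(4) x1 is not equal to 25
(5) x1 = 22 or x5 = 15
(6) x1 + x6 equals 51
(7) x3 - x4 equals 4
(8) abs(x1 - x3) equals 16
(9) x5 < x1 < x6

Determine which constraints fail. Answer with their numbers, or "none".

Violated: 4.

(1) x4 = 5, and 5 ≠ 6 — holds.
(2) x1 + x4 = 30; 30 mod 4 = 2 — holds.
(3) values 15, 26, 9 are pairwise distinct — holds.
(4) x1 = 25, but 25 is required to differ — does not hold.
(5) x1 = 25 ≠ 22, but x5 = 15 = 15 (second disjunct) — holds.
(6) x1 + x6 = 25 + 26 = 51 — holds.
(7) x3 - x4 = 9 - 5 = 4 — holds.
(8) abs(25 - 9) = 16 — holds.
(9) values 15 < 25 < 26 — holds.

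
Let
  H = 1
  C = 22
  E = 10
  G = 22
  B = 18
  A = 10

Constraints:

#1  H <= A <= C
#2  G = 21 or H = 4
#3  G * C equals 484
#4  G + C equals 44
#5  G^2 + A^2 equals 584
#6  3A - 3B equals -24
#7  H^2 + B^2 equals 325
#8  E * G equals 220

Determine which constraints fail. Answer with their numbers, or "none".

Constraint 2 does not hold.

#1 values 1 <= 10 <= 22  ✔
#2 G = 22 ≠ 21 and H = 1 ≠ 4; both disjuncts false  ✘
#3 G * C = 22 * 22 = 484  ✔
#4 G + C = 22 + 22 = 44  ✔
#5 G^2 + A^2 = 22^2 + 10^2 = 484 + 100 = 584  ✔
#6 3A - 3B = 3(10) - 3(18) = -24  ✔
#7 H^2 + B^2 = 1^2 + 18^2 = 1 + 324 = 325  ✔
#8 E * G = 10 * 22 = 220  ✔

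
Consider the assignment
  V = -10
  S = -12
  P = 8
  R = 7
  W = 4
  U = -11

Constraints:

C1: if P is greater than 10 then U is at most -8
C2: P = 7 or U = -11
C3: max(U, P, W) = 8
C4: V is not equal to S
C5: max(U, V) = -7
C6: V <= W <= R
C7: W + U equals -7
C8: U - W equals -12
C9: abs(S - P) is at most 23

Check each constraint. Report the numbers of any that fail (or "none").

No — constraints 5, 8 are not satisfied.

C1: P = 8, not > 10; antecedent false, conditional vacuously true — holds.
C2: P = 8 ≠ 7, but U = -11 = -11 (second disjunct) — holds.
C3: max(-11, 8, 4) = 8 — holds.
C4: V = -10, S = -12; distinct — holds.
C5: max(-11, -10) = -10, not -7 — fails.
C6: values -10 <= 4 <= 7 — holds.
C7: W + U = 4 + (-11) = -7 — holds.
C8: U - W = -11 - 4 = -15, not -12 — fails.
C9: abs(-12 - 8) = 20; 20 ≤ 23 — holds.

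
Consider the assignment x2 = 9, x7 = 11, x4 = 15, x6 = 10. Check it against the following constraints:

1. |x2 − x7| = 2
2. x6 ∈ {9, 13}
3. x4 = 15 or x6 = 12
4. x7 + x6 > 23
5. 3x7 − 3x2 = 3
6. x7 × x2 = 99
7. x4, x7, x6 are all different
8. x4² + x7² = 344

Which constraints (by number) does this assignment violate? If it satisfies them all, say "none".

1. |9 − 11| = 2 — holds.
2. x6 = 10 is not in {9, 13} — fails.
3. x4 = 15 = 15 (first disjunct) — holds.
4. x7 + x6 = 11 + 10 = 21; 21 ≤ 23, bound 23 not met — fails.
5. 3x7 − 3x2 = 3(11) − 3(9) = 6, not 3 — fails.
6. x7 × x2 = 11 × 9 = 99 — holds.
7. values 15, 11, 10 are pairwise distinct — holds.
8. x4² + x7² = 15² + 11² = 225 + 121 = 346, not 344 — fails.

Constraints 2, 4, 5, and 8 do not hold.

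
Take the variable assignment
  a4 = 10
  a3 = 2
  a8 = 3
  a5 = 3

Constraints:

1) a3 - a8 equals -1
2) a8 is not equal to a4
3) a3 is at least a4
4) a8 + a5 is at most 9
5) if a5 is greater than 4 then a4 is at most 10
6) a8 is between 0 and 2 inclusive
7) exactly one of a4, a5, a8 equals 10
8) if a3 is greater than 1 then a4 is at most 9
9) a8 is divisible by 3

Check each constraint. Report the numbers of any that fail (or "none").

1) a3 - a8 = 2 - 3 = -1 — satisfied.
2) a8 = 3, a4 = 10; distinct — satisfied.
3) a3 = 2, a4 = 10; 2 < 10 (want ≥) — violated.
4) a8 + a5 = 3 + 3 = 6; 6 ≤ 9 — satisfied.
5) a5 = 3, not > 4; antecedent false, conditional vacuously true — satisfied.
6) a8 = 3 is outside [0, 2] — violated.
7) a4=10, a5=3, a8=3; 1 of them equals 10 — satisfied.
8) a3 = 2 > 1, so we need a4 ≤ 9; but a4 = 10 > 9 — violated.
9) 3 / 3 = 1, so 3 divides 3 — satisfied.

Violated: 3, 6, and 8.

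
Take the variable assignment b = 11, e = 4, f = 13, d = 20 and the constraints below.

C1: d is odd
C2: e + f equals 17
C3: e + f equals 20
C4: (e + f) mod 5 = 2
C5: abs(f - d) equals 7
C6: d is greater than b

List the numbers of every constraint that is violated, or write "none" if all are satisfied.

C1: d = 20 is even — violated.
C2: e + f = 4 + 13 = 17 — satisfied.
C3: e + f = 4 + 13 = 17, not 20 — violated.
C4: e + f = 17; 17 mod 5 = 2 — satisfied.
C5: abs(13 - 20) = 7 — satisfied.
C6: d = 20, b = 11; 20 > 11 — satisfied.

The assignment fails constraints 1 and 3.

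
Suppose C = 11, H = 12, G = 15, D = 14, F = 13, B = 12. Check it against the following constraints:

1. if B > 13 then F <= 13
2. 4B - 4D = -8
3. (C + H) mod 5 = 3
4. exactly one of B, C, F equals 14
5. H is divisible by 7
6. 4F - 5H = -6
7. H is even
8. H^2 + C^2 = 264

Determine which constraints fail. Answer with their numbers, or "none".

1. B = 12, not > 13; antecedent false, conditional vacuously true  yes
2. 4B - 4D = 4(12) - 4(14) = -8  yes
3. C + H = 23; 23 mod 5 = 3  yes
4. B=12, C=11, F=13; 0 of them equal 14, not exactly one  no
5. 12 = 7*1 + 5, so 7 does not divide 12  no
6. 4F - 5H = 4(13) - 5(12) = -8, not -6  no
7. H = 12 is even  yes
8. H^2 + C^2 = 12^2 + 11^2 = 144 + 121 = 265, not 264  no

Constraints 4, 5, 6, and 8 do not hold.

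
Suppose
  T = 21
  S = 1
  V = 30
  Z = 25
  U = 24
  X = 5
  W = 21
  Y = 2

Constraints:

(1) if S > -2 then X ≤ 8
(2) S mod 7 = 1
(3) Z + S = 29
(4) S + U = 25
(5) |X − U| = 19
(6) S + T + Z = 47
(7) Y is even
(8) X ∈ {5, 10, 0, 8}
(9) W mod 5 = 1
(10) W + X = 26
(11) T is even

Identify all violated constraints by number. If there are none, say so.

The assignment fails constraints 3 and 11.

(1) S = 1 > -2, so we need X ≤ 8; X = 5 ≤ 8 — holds.
(2) 1 mod 7 = 1 — holds.
(3) Z + S = 25 + 1 = 26, not 29 — does not hold.
(4) S + U = 1 + 24 = 25 — holds.
(5) |5 − 24| = 19 — holds.
(6) S + T + Z = 1 + 21 + 25 = 47 — holds.
(7) Y = 2 is even — holds.
(8) X = 5 is in {5, 10, 0, 8} — holds.
(9) 21 mod 5 = 1 — holds.
(10) W + X = 21 + 5 = 26 — holds.
(11) T = 21 is odd — does not hold.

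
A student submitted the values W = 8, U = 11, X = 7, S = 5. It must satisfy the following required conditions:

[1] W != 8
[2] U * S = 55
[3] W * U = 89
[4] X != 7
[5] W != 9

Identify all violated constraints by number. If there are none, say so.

[1] W = 8, but 8 is required to differ — violated.
[2] U * S = 11 * 5 = 55 — OK.
[3] W * U = 8 * 11 = 88, not 89 — violated.
[4] X = 7, but 7 is required to differ — violated.
[5] W = 8, and 8 ≠ 9 — OK.

Constraints 1, 3, 4 do not hold.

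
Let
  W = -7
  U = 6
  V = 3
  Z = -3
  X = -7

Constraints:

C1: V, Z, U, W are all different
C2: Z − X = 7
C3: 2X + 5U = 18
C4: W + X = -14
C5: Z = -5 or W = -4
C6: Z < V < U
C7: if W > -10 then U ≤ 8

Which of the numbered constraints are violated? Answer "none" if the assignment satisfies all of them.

C1: values 3, -3, 6, -7 are pairwise distinct — holds.
C2: Z − X = -3 − (-7) = 4, not 7 — does not hold.
C3: 2X + 5U = 2(-7) + 5(6) = 16, not 18 — does not hold.
C4: W + X = -7 + (-7) = -14 — holds.
C5: Z = -3 ≠ -5 and W = -7 ≠ -4; both disjuncts false — does not hold.
C6: values -3 < 3 < 6 — holds.
C7: W = -7 > -10, so we need U ≤ 8; U = 6 ≤ 8 — holds.

Constraints 2, 3, 5 do not hold.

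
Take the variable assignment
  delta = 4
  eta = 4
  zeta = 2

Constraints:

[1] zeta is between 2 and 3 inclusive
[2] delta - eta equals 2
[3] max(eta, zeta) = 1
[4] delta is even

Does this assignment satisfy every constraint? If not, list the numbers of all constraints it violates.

[1] zeta = 2 lies in [2, 3]  OK
[2] delta - eta = 4 - 4 = 0, not 2  FAIL
[3] max(4, 2) = 4, not 1  FAIL
[4] delta = 4 is even  OK

Constraints 2, 3 are violated.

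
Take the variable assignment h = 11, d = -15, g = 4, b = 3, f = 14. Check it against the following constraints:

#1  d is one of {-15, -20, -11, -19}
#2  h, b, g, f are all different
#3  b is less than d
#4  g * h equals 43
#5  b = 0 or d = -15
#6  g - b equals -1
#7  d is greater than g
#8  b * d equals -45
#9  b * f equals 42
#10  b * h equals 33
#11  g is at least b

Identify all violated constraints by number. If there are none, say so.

No — constraints 3, 4, 6, and 7 are not satisfied.

#1 d = -15 is in {-15, -20, -11, -19} — OK.
#2 values 11, 3, 4, 14 are pairwise distinct — OK.
#3 b = 3, d = -15; 3 ≥ -15 (want <) — violated.
#4 g * h = 4 * 11 = 44, not 43 — violated.
#5 b = 3 ≠ 0, but d = -15 = -15 (second disjunct) — OK.
#6 g - b = 4 - 3 = 1, not -1 — violated.
#7 d = -15, g = 4; -15 ≤ 4 (want >) — violated.
#8 b * d = 3 * (-15) = -45 — OK.
#9 b * f = 3 * 14 = 42 — OK.
#10 b * h = 3 * 11 = 33 — OK.
#11 g = 4, b = 3; 4 ≥ 3 — OK.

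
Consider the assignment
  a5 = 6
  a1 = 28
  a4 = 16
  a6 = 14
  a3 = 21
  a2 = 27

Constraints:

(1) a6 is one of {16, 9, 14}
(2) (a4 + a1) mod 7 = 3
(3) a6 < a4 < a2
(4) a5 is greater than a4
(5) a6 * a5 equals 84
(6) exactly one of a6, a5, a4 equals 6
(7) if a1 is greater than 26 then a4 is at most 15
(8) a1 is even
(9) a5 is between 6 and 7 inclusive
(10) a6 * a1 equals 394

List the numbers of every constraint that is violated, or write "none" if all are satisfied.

The assignment fails constraints 2, 4, 7, 10.

(1) a6 = 14 is in {16, 9, 14} — holds.
(2) a4 + a1 = 44; 44 mod 7 = 2, not 3 — does not hold.
(3) values 14 < 16 < 27 — holds.
(4) a5 = 6, a4 = 16; 6 ≤ 16 (want >) — does not hold.
(5) a6 * a5 = 14 * 6 = 84 — holds.
(6) a6=14, a5=6, a4=16; 1 of them equals 6 — holds.
(7) a1 = 28 > 26, so we need a4 ≤ 15; but a4 = 16 > 15 — does not hold.
(8) a1 = 28 is even — holds.
(9) a5 = 6 lies in [6, 7] — holds.
(10) a6 * a1 = 14 * 28 = 392, not 394 — does not hold.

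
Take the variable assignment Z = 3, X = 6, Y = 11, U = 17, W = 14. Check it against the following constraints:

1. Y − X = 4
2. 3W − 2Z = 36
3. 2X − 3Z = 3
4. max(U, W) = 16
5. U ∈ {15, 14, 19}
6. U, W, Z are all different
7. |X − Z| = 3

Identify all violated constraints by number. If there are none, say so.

Constraints 1, 4, and 5 are violated.

1. Y − X = 11 − 6 = 5, not 4  ✗
2. 3W − 2Z = 3(14) − 2(3) = 36  ✓
3. 2X − 3Z = 2(6) − 3(3) = 3  ✓
4. max(17, 14) = 17, not 16  ✗
5. U = 17 is not in {15, 14, 19}  ✗
6. values 17, 14, 3 are pairwise distinct  ✓
7. |6 − 3| = 3  ✓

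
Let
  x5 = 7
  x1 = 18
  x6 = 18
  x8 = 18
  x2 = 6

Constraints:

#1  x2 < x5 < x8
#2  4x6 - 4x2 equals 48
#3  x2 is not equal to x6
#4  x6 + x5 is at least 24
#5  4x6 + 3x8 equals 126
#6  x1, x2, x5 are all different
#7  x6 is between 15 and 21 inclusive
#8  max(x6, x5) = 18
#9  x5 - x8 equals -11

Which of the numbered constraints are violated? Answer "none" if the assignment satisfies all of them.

#1 values 6 < 7 < 18  ✔
#2 4x6 - 4x2 = 4(18) - 4(6) = 48  ✔
#3 x2 = 6, x6 = 18; distinct  ✔
#4 x6 + x5 = 18 + 7 = 25; 25 ≥ 24  ✔
#5 4x6 + 3x8 = 4(18) + 3(18) = 126  ✔
#6 values 18, 6, 7 are pairwise distinct  ✔
#7 x6 = 18 lies in [15, 21]  ✔
#8 max(18, 7) = 18  ✔
#9 x5 - x8 = 7 - 18 = -11  ✔

None — every constraint holds.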